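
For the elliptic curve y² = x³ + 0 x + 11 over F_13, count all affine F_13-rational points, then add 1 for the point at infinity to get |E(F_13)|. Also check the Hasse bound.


Affine points = {(1, 5), (1, 8), (3, 5), (3, 8), (4, 6), (4, 7), (7, 4), (7, 9), (8, 4), (8, 9), (9, 5), (9, 8), (10, 6), (10, 7), (11, 4), (11, 9), (12, 6), (12, 7)}; affine count = 18; |E(F_13)| = 19.

Discriminant check: Δ ∝ 4a³ + 27b² = 4·0³ + 27·11² = 4·0 + 27·121 ≡ 4 (mod 13). Nonzero ⇒ E is nonsingular.
For each x ∈ F_13, compute rhs = x³ + 0·x + 11 mod 13, then count y ∈ F_13 with y² ≡ rhs.
  x = 0: rhs = 11, matching y values: none (0 points).
  x = 1: rhs = 12, matching y values: 5, 8 (2 points).
  x = 2: rhs = 6, matching y values: none (0 points).
  x = 3: rhs = 12, matching y values: 5, 8 (2 points).
  x = 4: rhs = 10, matching y values: 6, 7 (2 points).
  x = 5: rhs = 6, matching y values: none (0 points).
  x = 6: rhs = 6, matching y values: none (0 points).
  x = 7: rhs = 3, matching y values: 4, 9 (2 points).
  x = 8: rhs = 3, matching y values: 4, 9 (2 points).
  x = 9: rhs = 12, matching y values: 5, 8 (2 points).
  x = 10: rhs = 10, matching y values: 6, 7 (2 points).
  x = 11: rhs = 3, matching y values: 4, 9 (2 points).
  x = 12: rhs = 10, matching y values: 6, 7 (2 points).
Total affine count: 18.
Full point count |E(F_13)| = 18 + 1 = 19.
Hasse bound: |19 − (13+1)| = |5| = 5 ≤ 2√13 ≈ 7.2111 ✓.


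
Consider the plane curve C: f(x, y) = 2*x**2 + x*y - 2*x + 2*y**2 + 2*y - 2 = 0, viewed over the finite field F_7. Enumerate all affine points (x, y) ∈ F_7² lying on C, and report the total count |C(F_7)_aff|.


Affine F_7-points: {(1, 4), (1, 5), (2, 6), (3, 2), (3, 6), (4, 2), (5, 3), (5, 4)}; count = 8.

For each of the 49 pairs (x, y) ∈ F_7², evaluate f(x, y) mod 7. Record the zeros.
  x = 0: [0↦5, 1↦2, 2↦3, 3↦1, 4↦3, 5↦2, 6↦5]  zeros at y ∈ ∅
  x = 1: [0↦5, 1↦3, 2↦5, 3↦4, 4↦0, 5↦0, 6↦4]  zeros at y ∈ {4, 5}
  x = 2: [0↦2, 1↦1, 2↦4, 3↦4, 4↦1, 5↦2, 6↦0]  zeros at y ∈ {6}
  x = 3: [0↦3, 1↦3, 2↦0, 3↦1, 4↦6, 5↦1, 6↦0]  zeros at y ∈ {2, 6}
  x = 4: [0↦1, 1↦2, 2↦0, 3↦2, 4↦1, 5↦4, 6↦4]  zeros at y ∈ {2}
  x = 5: [0↦3, 1↦5, 2↦4, 3↦0, 4↦0, 5↦4, 6↦5]  zeros at y ∈ {3, 4}
  x = 6: [0↦2, 1↦5, 2↦5, 3↦2, 4↦3, 5↦1, 6↦3]  zeros at y ∈ ∅
Collecting zeros: affine points = {(1, 4), (1, 5), (2, 6), (3, 2), (3, 6), (4, 2), (5, 3), (5, 4)}.
Total count |C(F_7)_aff| = 8.


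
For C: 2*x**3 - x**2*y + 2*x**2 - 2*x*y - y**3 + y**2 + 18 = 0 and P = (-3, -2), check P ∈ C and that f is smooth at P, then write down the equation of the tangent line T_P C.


Tangent line at P: 34*x - 19*y + 64 = 0.

Step 1: f(-3, -2) = 0, so P lies on C.
Step 2: partial derivatives
  f_x(x, y) = 6*x**2 - 2*x*y + 4*x - 2*y, f_y(x, y) = -x**2 - 2*x - 3*y**2 + 2*y.
  f_x(P) = 34, f_y(P) = -19 (gradient nonzero, so P is smooth).
Step 3: tangent line at P: 34·(x − -3) + -19·(y − -2) = 0.
Expanding: 34*x - 19*y + 64 = 0.


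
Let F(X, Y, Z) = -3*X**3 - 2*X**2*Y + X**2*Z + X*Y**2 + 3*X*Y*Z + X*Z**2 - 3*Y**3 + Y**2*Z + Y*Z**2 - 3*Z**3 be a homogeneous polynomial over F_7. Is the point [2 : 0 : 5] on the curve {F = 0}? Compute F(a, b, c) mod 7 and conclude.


F(2,0,5) ≡ 0 (mod 7); P is on the curve.

Evaluate F(2, 0, 5) term-by-term (mod 7).
  -3*X**3 ↦ -3·8·1·1 = -24
  -2*X**2*Y ↦ -2·4·0·1 = 0
  X**2*Z ↦ 1·4·1·5 = 20
  X*Y**2 ↦ 1·2·0·1 = 0
  3*X*Y*Z ↦ 3·2·0·5 = 0
  X*Z**2 ↦ 1·2·1·25 = 50
  -3*Y**3 ↦ -3·1·0·1 = 0
  Y**2*Z ↦ 1·1·0·5 = 0
  Y*Z**2 ↦ 1·1·0·25 = 0
  -3*Z**3 ↦ -3·1·1·125 = -375
Sum: F(2, 0, 5) = (-24) + (0) + (20) + (0) + (0) + (50) + (0) + (0) + (0) + (-375) = -329.
Reducing mod 7: -329 ≡ 0 (mod 7).
Since F(a, b, c) ≡ 0 (mod 7), P lies on the curve.


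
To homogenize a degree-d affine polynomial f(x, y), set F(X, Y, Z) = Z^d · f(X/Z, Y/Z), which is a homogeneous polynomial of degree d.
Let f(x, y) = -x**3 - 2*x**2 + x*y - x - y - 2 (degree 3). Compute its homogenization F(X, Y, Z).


F(X, Y, Z) = -X**3 - 2*X**2*Z + X*Y*Z - X*Z**2 - Y*Z**2 - 2*Z**3

deg(f) = 3.
Substitute x = X/Z, y = Y/Z into f, then multiply by Z^3.
  monomial -1·x^3·y^0 ↦ -1·X^3·Y^0·Z^0.
  monomial -2·x^2·y^0 ↦ -2·X^2·Y^0·Z^1.
  monomial 1·x^1·y^1 ↦ 1·X^1·Y^1·Z^1.
  monomial -1·x^1·y^0 ↦ -1·X^1·Y^0·Z^2.
  monomial -1·x^0·y^1 ↦ -1·X^0·Y^1·Z^2.
  monomial -2·x^0·y^0 ↦ -2·X^0·Y^0·Z^3.
Collecting: F(X, Y, Z) = -X**3 - 2*X**2*Z + X*Y*Z - X*Z**2 - Y*Z**2 - 2*Z**3.


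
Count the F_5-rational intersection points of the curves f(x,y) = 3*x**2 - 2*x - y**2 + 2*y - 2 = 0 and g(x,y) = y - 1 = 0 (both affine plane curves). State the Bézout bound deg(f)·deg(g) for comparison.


Common zeros: {(1, 1), (3, 1)}; count = 2; Bézout bound = 2.

deg(f) = 2, deg(g) = 1, so Bézout bound = 2.
Scan x ∈ F_5. For each x, list the y ∈ F_5 with f(x, y) ≡ 0 and those with g(x, y) ≡ 0 (mod 5); the common zeros in that column are the intersection.
  x = 0: f ≡ 0 at y ∈ {3, 4}; g ≡ 0 at y ∈ {1}; common: ∅.
  x = 1: f ≡ 0 at y ∈ {1}; g ≡ 0 at y ∈ {1}; common: {1}.
  x = 2: f ≡ 0 at y ∈ ∅; g ≡ 0 at y ∈ {1}; common: ∅.
  x = 3: f ≡ 0 at y ∈ {1}; g ≡ 0 at y ∈ {1}; common: {1}.
  x = 4: f ≡ 0 at y ∈ {3, 4}; g ≡ 0 at y ∈ {1}; common: ∅.
Collecting: common zeros = {(1, 1), (3, 1)}, so the count is 2.
Comparison with the Bézout bound: 2 ≤ 2 = deg(f)·deg(g), as expected for curves with no common component (the bound is attained).


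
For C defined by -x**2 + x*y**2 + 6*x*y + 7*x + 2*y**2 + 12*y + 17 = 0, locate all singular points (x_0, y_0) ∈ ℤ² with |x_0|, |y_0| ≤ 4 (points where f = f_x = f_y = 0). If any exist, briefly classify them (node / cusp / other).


Singular points: {(-1, -3)}; classification: node.

Compute partial derivatives:
  f_x = -2*x + y**2 + 6*y + 7.
  f_y = 2*x*y + 6*x + 4*y + 12.
Scan x_0 ∈ {−4, ..., 4}. For each x_0, f_y(x_0, y) is a polynomial in y; find its integer roots y ∈ {−4, ..., 4}, then test f_x and f at those candidates.
  x = -4: f_y(-4, y) = -4*y - 12; vanishes at y ∈ {-3}. (-4, -3): f_x = 6 ≠ 0.
  x = -3: f_y(-3, y) = -2*y - 6; vanishes at y ∈ {-3}. (-3, -3): f_x = 4 ≠ 0.
  x = -2: f_y(-2, y) = 0; vanishes at y ∈ {-4, -3, -2, -1, 0, 1, 2, 3, 4}. (-2, -4): f_x = 3 ≠ 0; (-2, -3): f_x = 2 ≠ 0; (-2, -2): f_x = 3 ≠ 0; (-2, -1): f_x = 6 ≠ 0; (-2, 0): f_x = 11 ≠ 0; (-2, 1): f_x = 18 ≠ 0; (-2, 2): f_x = 27 ≠ 0; (-2, 3): f_x = 38 ≠ 0; (-2, 4): f_x = 51 ≠ 0.
  x = -1: f_y(-1, y) = 2*y + 6; vanishes at y ∈ {-3}. (-1, -3): f_x = 0, f = 0 — SINGULAR.
  x = 0: f_y(0, y) = 4*y + 12; vanishes at y ∈ {-3}. (0, -3): f_x = -2 ≠ 0.
  x = 1: f_y(1, y) = 6*y + 18; vanishes at y ∈ {-3}. (1, -3): f_x = -4 ≠ 0.
  x = 2: f_y(2, y) = 8*y + 24; vanishes at y ∈ {-3}. (2, -3): f_x = -6 ≠ 0.
  x = 3: f_y(3, y) = 10*y + 30; vanishes at y ∈ {-3}. (3, -3): f_x = -8 ≠ 0.
  x = 4: f_y(4, y) = 12*y + 36; vanishes at y ∈ {-3}. (4, -3): f_x = -10 ≠ 0.
Only singular point on the grid: (-1, -3).
Classify: substitute x = -1 + u, y = -3 + v and expand: f = -u**2 + u*v**2 + v**2.
No constant or linear terms (consistent with a singular point). Quadratic part: -u**2 + v**2. Cubic part: u*v**2.
The quadratic part v**2 - u**2 = (v − u)(v + u) splits into two distinct linear factors, so there are two distinct tangent lines y − -3 = ±(x − -1) — this is a node (ordinary double point).
Classification: node.


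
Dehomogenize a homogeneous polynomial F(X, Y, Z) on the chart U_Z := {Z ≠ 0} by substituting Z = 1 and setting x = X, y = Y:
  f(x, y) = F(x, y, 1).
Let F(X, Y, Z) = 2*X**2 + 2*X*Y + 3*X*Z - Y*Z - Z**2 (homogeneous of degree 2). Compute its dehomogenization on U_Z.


f(x, y) = 2*x**2 + 2*x*y + 3*x - y - 1

On U_Z we set Z = 1. Each monomial c·X^i·Y^j·Z^k in F becomes c·x^i·y^j·1^k = c·x^i·y^j.
Substituting Z = 1: F(X, Y, 1) = 2*x**2 + 2*x*y + 3*x - y - 1.
Note: deg(f) ≤ deg(F) = 2; strict inequality happens when F is divisible by Z (lost terms).


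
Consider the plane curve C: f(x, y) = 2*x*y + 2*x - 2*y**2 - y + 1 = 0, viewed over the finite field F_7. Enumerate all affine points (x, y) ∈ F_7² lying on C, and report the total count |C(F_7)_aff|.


Affine F_7-points: {(0, 4), (0, 6), (1, 5), (1, 6), (2, 6), (3, 0), (3, 6), (4, 1), (4, 6), (5, 2), (5, 6), (6, 3), (6, 6)}; count = 13.

For each of the 49 pairs (x, y) ∈ F_7², evaluate f(x, y) mod 7. Record the zeros.
  x = 0: [0↦1, 1↦5, 2↦5, 3↦1, 4↦0, 5↦2, 6↦0]  zeros at y ∈ {4, 6}
  x = 1: [0↦3, 1↦2, 2↦4, 3↦2, 4↦3, 5↦0, 6↦0]  zeros at y ∈ {5, 6}
  x = 2: [0↦5, 1↦6, 2↦3, 3↦3, 4↦6, 5↦5, 6↦0]  zeros at y ∈ {6}
  x = 3: [0↦0, 1↦3, 2↦2, 3↦4, 4↦2, 5↦3, 6↦0]  zeros at y ∈ {0, 6}
  x = 4: [0↦2, 1↦0, 2↦1, 3↦5, 4↦5, 5↦1, 6↦0]  zeros at y ∈ {1, 6}
  x = 5: [0↦4, 1↦4, 2↦0, 3↦6, 4↦1, 5↦6, 6↦0]  zeros at y ∈ {2, 6}
  x = 6: [0↦6, 1↦1, 2↦6, 3↦0, 4↦4, 5↦4, 6↦0]  zeros at y ∈ {3, 6}
Collecting zeros: affine points = {(0, 4), (0, 6), (1, 5), (1, 6), (2, 6), (3, 0), (3, 6), (4, 1), (4, 6), (5, 2), (5, 6), (6, 3), (6, 6)}.
Total count |C(F_7)_aff| = 13.


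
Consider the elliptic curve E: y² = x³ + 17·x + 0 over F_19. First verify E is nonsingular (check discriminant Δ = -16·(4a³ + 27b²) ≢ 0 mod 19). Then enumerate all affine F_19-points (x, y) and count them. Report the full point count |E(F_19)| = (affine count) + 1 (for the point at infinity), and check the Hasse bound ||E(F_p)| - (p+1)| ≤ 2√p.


Affine points = {(0, 0), (2, 2), (2, 17), (5, 1), (5, 18), (7, 5), (7, 14), (10, 7), (10, 12), (11, 6), (11, 13), (13, 9), (13, 10), (15, 1), (15, 18), (16, 6), (16, 13), (18, 1), (18, 18)}; affine count = 19; |E(F_19)| = 20.

Discriminant check: Δ ∝ 4a³ + 27b² = 4·17³ + 27·0² = 4·4913 + 27·0 ≡ 6 (mod 19). Nonzero ⇒ E is nonsingular.
For each x ∈ F_19, compute rhs = x³ + 17·x + 0 mod 19, then count y ∈ F_19 with y² ≡ rhs.
  x = 0: rhs = 0, matching y values: 0 (1 points).
  x = 1: rhs = 18, matching y values: none (0 points).
  x = 2: rhs = 4, matching y values: 2, 17 (2 points).
  x = 3: rhs = 2, matching y values: none (0 points).
  x = 4: rhs = 18, matching y values: none (0 points).
  x = 5: rhs = 1, matching y values: 1, 18 (2 points).
  x = 6: rhs = 14, matching y values: none (0 points).
  x = 7: rhs = 6, matching y values: 5, 14 (2 points).
  x = 8: rhs = 2, matching y values: none (0 points).
  x = 9: rhs = 8, matching y values: none (0 points).
  x = 10: rhs = 11, matching y values: 7, 12 (2 points).
  x = 11: rhs = 17, matching y values: 6, 13 (2 points).
  x = 12: rhs = 13, matching y values: none (0 points).
  x = 13: rhs = 5, matching y values: 9, 10 (2 points).
  x = 14: rhs = 18, matching y values: none (0 points).
  x = 15: rhs = 1, matching y values: 1, 18 (2 points).
  x = 16: rhs = 17, matching y values: 6, 13 (2 points).
  x = 17: rhs = 15, matching y values: none (0 points).
  x = 18: rhs = 1, matching y values: 1, 18 (2 points).
Total affine count: 19.
Full point count |E(F_19)| = 19 + 1 = 20.
Hasse bound: |20 − (19+1)| = |0| = 0 ≤ 2√19 ≈ 8.7178 ✓.


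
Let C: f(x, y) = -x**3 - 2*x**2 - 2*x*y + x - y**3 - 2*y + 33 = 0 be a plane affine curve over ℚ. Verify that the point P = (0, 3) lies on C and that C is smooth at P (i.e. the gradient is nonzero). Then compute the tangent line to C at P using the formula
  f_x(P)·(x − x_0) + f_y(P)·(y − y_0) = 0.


Tangent line at P: -5*x - 29*y + 87 = 0.

Step 1: f(0, 3) = 0, so P lies on C.
Step 2: partial derivatives
  f_x(x, y) = -3*x**2 - 4*x - 2*y + 1, f_y(x, y) = -2*x - 3*y**2 - 2.
  f_x(P) = -5, f_y(P) = -29 (gradient nonzero, so P is smooth).
Step 3: tangent line at P: -5·(x − 0) + -29·(y − 3) = 0.
Expanding: -5*x - 29*y + 87 = 0.


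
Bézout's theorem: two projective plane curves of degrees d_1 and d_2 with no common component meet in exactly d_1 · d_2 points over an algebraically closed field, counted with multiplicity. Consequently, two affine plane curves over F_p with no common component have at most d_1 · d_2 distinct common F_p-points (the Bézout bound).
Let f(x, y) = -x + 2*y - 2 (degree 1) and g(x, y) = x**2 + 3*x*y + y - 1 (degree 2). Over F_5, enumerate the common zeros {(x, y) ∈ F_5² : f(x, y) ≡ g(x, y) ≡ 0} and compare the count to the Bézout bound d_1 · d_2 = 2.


Common zeros: {(0, 1)}; count = 1; Bézout bound = 2.

deg(f) = 1, deg(g) = 2, so Bézout bound = 2.
Scan x ∈ F_5. For each x, list the y ∈ F_5 with f(x, y) ≡ 0 and those with g(x, y) ≡ 0 (mod 5); the common zeros in that column are the intersection.
  x = 0: f ≡ 0 at y ∈ {1}; g ≡ 0 at y ∈ {1}; common: {1}.
  x = 1: f ≡ 0 at y ∈ {4}; g ≡ 0 at y ∈ {0}; common: ∅.
  x = 2: f ≡ 0 at y ∈ {2}; g ≡ 0 at y ∈ {1}; common: ∅.
  x = 3: f ≡ 0 at y ∈ {0}; g ≡ 0 at y ∈ ∅; common: ∅.
  x = 4: f ≡ 0 at y ∈ {3}; g ≡ 0 at y ∈ {0}; common: ∅.
Collecting: common zeros = {(0, 1)}, so the count is 1.
Comparison with the Bézout bound: 1 ≤ 2 = deg(f)·deg(g), as expected for curves with no common component (the affine F_5-count falls short of the bound because intersections may lie at infinity, over extension fields, or carry multiplicity).


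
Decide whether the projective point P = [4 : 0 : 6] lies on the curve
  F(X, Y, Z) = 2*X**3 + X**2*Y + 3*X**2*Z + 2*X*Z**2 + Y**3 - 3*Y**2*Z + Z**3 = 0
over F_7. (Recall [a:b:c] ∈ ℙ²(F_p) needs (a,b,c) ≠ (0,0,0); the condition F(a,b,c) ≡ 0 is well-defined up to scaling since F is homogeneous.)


F(4,0,6) ≡ 3 (mod 7); P is NOT on the curve.

Evaluate F(4, 0, 6) term-by-term (mod 7).
  2*X**3 ↦ 2·64·1·1 = 128
  X**2*Y ↦ 1·16·0·1 = 0
  3*X**2*Z ↦ 3·16·1·6 = 288
  2*X*Z**2 ↦ 2·4·1·36 = 288
  Y**3 ↦ 1·1·0·1 = 0
  -3*Y**2*Z ↦ -3·1·0·6 = 0
  Z**3 ↦ 1·1·1·216 = 216
Sum: F(4, 0, 6) = (128) + (0) + (288) + (288) + (0) + (0) + (216) = 920.
Reducing mod 7: 920 ≡ 3 (mod 7).
Since F(a, b, c) ≡ 3 ≠ 0 (mod 7), P does NOT lie on the curve.


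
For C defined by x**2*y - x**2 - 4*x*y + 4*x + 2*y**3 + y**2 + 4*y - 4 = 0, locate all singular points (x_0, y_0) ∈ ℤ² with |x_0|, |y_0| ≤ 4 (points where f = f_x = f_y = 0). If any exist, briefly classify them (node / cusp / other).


Singular points: {(2, 0)}; classification: node.

Compute partial derivatives:
  f_x = 2*x*y - 2*x - 4*y + 4.
  f_y = x**2 - 4*x + 6*y**2 + 2*y + 4.
Scan x_0 ∈ {−4, ..., 4}. For each x_0, f_y(x_0, y) is a polynomial in y; find its integer roots y ∈ {−4, ..., 4}, then test f_x and f at those candidates.
  x = -4: f_y(-4, y) = 6*y**2 + 2*y + 36; no integer root y with |y| ≤ 4.
  x = -3: f_y(-3, y) = 6*y**2 + 2*y + 25; no integer root y with |y| ≤ 4.
  x = -2: f_y(-2, y) = 6*y**2 + 2*y + 16; no integer root y with |y| ≤ 4.
  x = -1: f_y(-1, y) = 6*y**2 + 2*y + 9; no integer root y with |y| ≤ 4.
  x = 0: f_y(0, y) = 6*y**2 + 2*y + 4; no integer root y with |y| ≤ 4.
  x = 1: f_y(1, y) = 6*y**2 + 2*y + 1; no integer root y with |y| ≤ 4.
  x = 2: f_y(2, y) = 6*y**2 + 2*y; vanishes at y ∈ {0}. (2, 0): f_x = 0, f = 0 — SINGULAR.
  x = 3: f_y(3, y) = 6*y**2 + 2*y + 1; no integer root y with |y| ≤ 4.
  x = 4: f_y(4, y) = 6*y**2 + 2*y + 4; no integer root y with |y| ≤ 4.
Only singular point on the grid: (2, 0).
Classify: substitute x = 2 + u, y = 0 + v and expand: f = u**2*v - u**2 + 2*v**3 + v**2.
No constant or linear terms (consistent with a singular point). Quadratic part: -u**2 + v**2. Cubic part: u**2*v + 2*v**3.
The quadratic part v**2 - u**2 = (v − u)(v + u) splits into two distinct linear factors, so there are two distinct tangent lines y − 0 = ±(x − 2) — this is a node (ordinary double point).
Classification: node.


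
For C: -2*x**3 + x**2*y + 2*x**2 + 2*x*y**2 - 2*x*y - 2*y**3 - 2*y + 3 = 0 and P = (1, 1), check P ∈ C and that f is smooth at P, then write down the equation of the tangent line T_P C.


Tangent line at P: 5 - 5*y = 0.

Step 1: f(1, 1) = 0, so P lies on C.
Step 2: partial derivatives
  f_x(x, y) = -6*x**2 + 2*x*y + 4*x + 2*y**2 - 2*y, f_y(x, y) = x**2 + 4*x*y - 2*x - 6*y**2 - 2.
  f_x(P) = 0, f_y(P) = -5 (gradient nonzero, so P is smooth).
Step 3: tangent line at P: 0·(x − 1) + -5·(y − 1) = 0.
Expanding: 5 - 5*y = 0.


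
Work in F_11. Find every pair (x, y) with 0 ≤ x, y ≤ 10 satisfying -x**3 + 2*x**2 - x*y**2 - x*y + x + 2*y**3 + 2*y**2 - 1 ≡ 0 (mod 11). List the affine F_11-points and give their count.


Affine F_11-points: {(2, 4), (2, 9), (4, 1), (5, 1), (5, 2), (5, 4), (6, 4), (8, 6), (9, 8)}; count = 9.

For each of the 121 pairs (x, y) ∈ F_11², evaluate f(x, y) mod 11. Record the zeros.
  x = 0: [0↦10, 1↦3, 2↦1, 3↦5, 4↦5, 5↦2, 6↦8, 7↦2, 8↦7, 9↦2, 10↦10]  zeros at y ∈ ∅
  x = 1: [0↦1, 1↦3, 2↦8, 3↦6, 4↦9, 5↦7, 6↦1, 7↦3, 8↦3, 9↦2, 10↦1]  zeros at y ∈ ∅
  x = 2: [0↦1, 1↦1, 2↦2, 3↦5, 4↦0, 5↦10, 6↦3, 7↦2, 8↦8, 9↦0, 10↦1]  zeros at y ∈ {4, 9}
  x = 3: [0↦4, 1↦2, 2↦10, 3↦7, 4↦5, 5↦5, 6↦8, 7↦4, 8↦5, 9↦1, 10↦4]  zeros at y ∈ ∅
  x = 4: [0↦4, 1↦0, 2↦4, 3↦6, 4↦7, 5↦8, 6↦10, 7↦3, 8↦10, 9↦10, 10↦4]  zeros at y ∈ {1}
  x = 5: [0↦6, 1↦0, 2↦0, 3↦7, 4↦0, 5↦2, 6↦3, 7↦4, 8↦6, 9↦10, 10↦6]  zeros at y ∈ {1, 2, 4}
  x = 6: [0↦4, 1↦7, 2↦3, 3↦4, 4↦0, 5↦3, 6↦3, 7↦1, 8↦9, 9↦6, 10↦4]  zeros at y ∈ {4}
  x = 7: [0↦3, 1↦4, 2↦7, 3↦2, 4↦1, 5↦5, 6↦4, 7↦10, 8↦2, 9↦3, 10↦3]  zeros at y ∈ ∅
  x = 8: [0↦8, 1↦7, 2↦6, 3↦6, 4↦8, 5↦2, 6↦0, 7↦3, 8↦1, 9↦6, 10↦8]  zeros at y ∈ {6}
  x = 9: [0↦2, 1↦10, 2↦5, 3↦10, 4↦4, 5↦10, 6↦7, 7↦7, 8↦0, 9↦9, 10↦2]  zeros at y ∈ {8}
  x = 10: [0↦1, 1↦7, 2↦9, 3↦8, 4↦5, 5↦1, 6↦8, 7↦5, 8↦4, 9↦6, 10↦1]  zeros at y ∈ ∅
Collecting zeros: affine points = {(2, 4), (2, 9), (4, 1), (5, 1), (5, 2), (5, 4), (6, 4), (8, 6), (9, 8)}.
Total count |C(F_11)_aff| = 9.


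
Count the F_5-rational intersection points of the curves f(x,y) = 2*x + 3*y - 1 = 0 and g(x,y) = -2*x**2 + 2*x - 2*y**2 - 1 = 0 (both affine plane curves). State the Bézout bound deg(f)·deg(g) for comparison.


Common zeros: ∅; count = 0; Bézout bound = 2.

deg(f) = 1, deg(g) = 2, so Bézout bound = 2.
Scan x ∈ F_5. For each x, list the y ∈ F_5 with f(x, y) ≡ 0 and those with g(x, y) ≡ 0 (mod 5); the common zeros in that column are the intersection.
  x = 0: f ≡ 0 at y ∈ {2}; g ≡ 0 at y ∈ ∅; common: ∅.
  x = 1: f ≡ 0 at y ∈ {3}; g ≡ 0 at y ∈ ∅; common: ∅.
  x = 2: f ≡ 0 at y ∈ {4}; g ≡ 0 at y ∈ {0}; common: ∅.
  x = 3: f ≡ 0 at y ∈ {0}; g ≡ 0 at y ∈ {1, 4}; common: ∅.
  x = 4: f ≡ 0 at y ∈ {1}; g ≡ 0 at y ∈ {0}; common: ∅.
Collecting: common zeros = ∅, so the count is 0.
Comparison with the Bézout bound: 0 ≤ 2 = deg(f)·deg(g), as expected for curves with no common component (the affine F_5-count falls short of the bound because intersections may lie at infinity, over extension fields, or carry multiplicity).


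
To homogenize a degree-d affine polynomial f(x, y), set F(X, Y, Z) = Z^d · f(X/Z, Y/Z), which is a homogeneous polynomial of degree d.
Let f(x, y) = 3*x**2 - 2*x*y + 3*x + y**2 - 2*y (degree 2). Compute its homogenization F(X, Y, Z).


F(X, Y, Z) = 3*X**2 - 2*X*Y + 3*X*Z + Y**2 - 2*Y*Z

deg(f) = 2.
Substitute x = X/Z, y = Y/Z into f, then multiply by Z^2.
  monomial 3·x^2·y^0 ↦ 3·X^2·Y^0·Z^0.
  monomial -2·x^1·y^1 ↦ -2·X^1·Y^1·Z^0.
  monomial 3·x^1·y^0 ↦ 3·X^1·Y^0·Z^1.
  monomial 1·x^0·y^2 ↦ 1·X^0·Y^2·Z^0.
  monomial -2·x^0·y^1 ↦ -2·X^0·Y^1·Z^1.
Collecting: F(X, Y, Z) = 3*X**2 - 2*X*Y + 3*X*Z + Y**2 - 2*Y*Z.


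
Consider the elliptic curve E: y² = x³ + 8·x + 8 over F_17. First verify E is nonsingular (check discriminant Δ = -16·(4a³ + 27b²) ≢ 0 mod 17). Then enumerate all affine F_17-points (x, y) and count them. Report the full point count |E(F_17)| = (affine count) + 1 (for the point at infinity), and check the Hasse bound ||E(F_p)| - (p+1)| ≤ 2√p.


Affine points = {(0, 5), (0, 12), (1, 0), (2, 7), (2, 10), (3, 5), (3, 12), (4, 6), (4, 11), (6, 0), (7, 4), (7, 13), (10, 0), (11, 4), (11, 13), (12, 8), (12, 9), (14, 5), (14, 12), (15, 1), (15, 16), (16, 4), (16, 13)}; affine count = 23; |E(F_17)| = 24.

Discriminant check: Δ ∝ 4a³ + 27b² = 4·8³ + 27·8² = 4·512 + 27·64 ≡ 2 (mod 17). Nonzero ⇒ E is nonsingular.
For each x ∈ F_17, compute rhs = x³ + 8·x + 8 mod 17, then count y ∈ F_17 with y² ≡ rhs.
  x = 0: rhs = 8, matching y values: 5, 12 (2 points).
  x = 1: rhs = 0, matching y values: 0 (1 points).
  x = 2: rhs = 15, matching y values: 7, 10 (2 points).
  x = 3: rhs = 8, matching y values: 5, 12 (2 points).
  x = 4: rhs = 2, matching y values: 6, 11 (2 points).
  x = 5: rhs = 3, matching y values: none (0 points).
  x = 6: rhs = 0, matching y values: 0 (1 points).
  x = 7: rhs = 16, matching y values: 4, 13 (2 points).
  x = 8: rhs = 6, matching y values: none (0 points).
  x = 9: rhs = 10, matching y values: none (0 points).
  x = 10: rhs = 0, matching y values: 0 (1 points).
  x = 11: rhs = 16, matching y values: 4, 13 (2 points).
  x = 12: rhs = 13, matching y values: 8, 9 (2 points).
  x = 13: rhs = 14, matching y values: none (0 points).
  x = 14: rhs = 8, matching y values: 5, 12 (2 points).
  x = 15: rhs = 1, matching y values: 1, 16 (2 points).
  x = 16: rhs = 16, matching y values: 4, 13 (2 points).
Total affine count: 23.
Full point count |E(F_17)| = 23 + 1 = 24.
Hasse bound: |24 − (17+1)| = |6| = 6 ≤ 2√17 ≈ 8.2462 ✓.


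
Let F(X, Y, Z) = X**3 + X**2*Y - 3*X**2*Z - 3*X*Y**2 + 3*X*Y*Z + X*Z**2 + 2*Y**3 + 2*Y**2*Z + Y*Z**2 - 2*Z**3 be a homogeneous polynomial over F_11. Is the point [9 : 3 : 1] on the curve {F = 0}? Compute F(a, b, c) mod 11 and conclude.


F(9,3,1) ≡ 0 (mod 11); P is on the curve.

Evaluate F(9, 3, 1) term-by-term (mod 11).
  X**3 ↦ 1·729·1·1 = 729
  X**2*Y ↦ 1·81·3·1 = 243
  -3*X**2*Z ↦ -3·81·1·1 = -243
  -3*X*Y**2 ↦ -3·9·9·1 = -243
  3*X*Y*Z ↦ 3·9·3·1 = 81
  X*Z**2 ↦ 1·9·1·1 = 9
  2*Y**3 ↦ 2·1·27·1 = 54
  2*Y**2*Z ↦ 2·1·9·1 = 18
  Y*Z**2 ↦ 1·1·3·1 = 3
  -2*Z**3 ↦ -2·1·1·1 = -2
Sum: F(9, 3, 1) = (729) + (243) + (-243) + (-243) + (81) + (9) + (54) + (18) + (3) + (-2) = 649.
Reducing mod 11: 649 ≡ 0 (mod 11).
Since F(a, b, c) ≡ 0 (mod 11), P lies on the curve.


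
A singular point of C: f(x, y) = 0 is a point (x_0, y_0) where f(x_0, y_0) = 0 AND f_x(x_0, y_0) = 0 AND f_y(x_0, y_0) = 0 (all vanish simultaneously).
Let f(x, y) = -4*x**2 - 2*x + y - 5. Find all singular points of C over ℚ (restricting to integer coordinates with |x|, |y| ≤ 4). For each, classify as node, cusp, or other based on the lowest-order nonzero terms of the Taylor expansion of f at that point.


No singular points in the scanned grid; C is smooth there.

Compute partial derivatives:
  f_x = -8*x - 2.
  f_y = 1.
f_y = 1 is a nonzero constant, so f_y never vanishes: no point (x, y) can satisfy f = f_x = f_y = 0. In particular no (x, y) ∈ {−4, ..., 4}² is singular; the curve is smooth.


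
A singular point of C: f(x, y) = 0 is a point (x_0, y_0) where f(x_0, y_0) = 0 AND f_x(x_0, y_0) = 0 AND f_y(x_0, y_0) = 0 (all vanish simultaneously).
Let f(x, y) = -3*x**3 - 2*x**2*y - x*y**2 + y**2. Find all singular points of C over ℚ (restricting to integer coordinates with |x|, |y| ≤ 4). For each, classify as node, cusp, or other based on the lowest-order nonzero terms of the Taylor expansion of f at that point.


Singular points: {(0, 0)}; classification: cusp.

Compute partial derivatives:
  f_x = -9*x**2 - 4*x*y - y**2.
  f_y = -2*x**2 - 2*x*y + 2*y.
Scan x_0 ∈ {−4, ..., 4}. For each x_0, f_y(x_0, y) is a polynomial in y; find its integer roots y ∈ {−4, ..., 4}, then test f_x and f at those candidates.
  x = -4: f_y(-4, y) = 10*y - 32; no integer root y with |y| ≤ 4.
  x = -3: f_y(-3, y) = 8*y - 18; no integer root y with |y| ≤ 4.
  x = -2: f_y(-2, y) = 6*y - 8; no integer root y with |y| ≤ 4.
  x = -1: f_y(-1, y) = 4*y - 2; no integer root y with |y| ≤ 4.
  x = 0: f_y(0, y) = 2*y; vanishes at y ∈ {0}. (0, 0): f_x = 0, f = 0 — SINGULAR.
  x = 1: f_y(1, y) = -2; no integer root y with |y| ≤ 4.
  x = 2: f_y(2, y) = -2*y - 8; vanishes at y ∈ {-4}. (2, -4): f_x = -20 ≠ 0.
  x = 3: f_y(3, y) = -4*y - 18; no integer root y with |y| ≤ 4.
  x = 4: f_y(4, y) = -6*y - 32; no integer root y with |y| ≤ 4.
Only singular point on the grid: (0, 0).
Classify: substitute x = 0 + u, y = 0 + v and expand: f = -3*u**3 - 2*u**2*v - u*v**2 + v**2.
No constant or linear terms (consistent with a singular point). Quadratic part: v**2. Cubic part: -3*u**3 - 2*u**2*v - u*v**2.
The quadratic part v**2 is a perfect square, so there is a single (double) tangent line v = 0, i.e. y = 0. Restricting the cubic part to that line (v = 0) leaves -3*u**3 ≠ 0, so f is not divisible by v and the branch is v² ≈ 3*u**3 to lowest order — this is a cusp.
Classification: cusp.


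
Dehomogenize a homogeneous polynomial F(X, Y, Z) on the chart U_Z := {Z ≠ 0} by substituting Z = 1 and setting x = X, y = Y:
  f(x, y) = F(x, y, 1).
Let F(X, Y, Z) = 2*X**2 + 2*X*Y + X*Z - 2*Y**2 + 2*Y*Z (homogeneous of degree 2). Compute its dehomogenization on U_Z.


f(x, y) = 2*x**2 + 2*x*y + x - 2*y**2 + 2*y

On U_Z we set Z = 1. Each monomial c·X^i·Y^j·Z^k in F becomes c·x^i·y^j·1^k = c·x^i·y^j.
Substituting Z = 1: F(X, Y, 1) = 2*x**2 + 2*x*y + x - 2*y**2 + 2*y.
Note: deg(f) ≤ deg(F) = 2; strict inequality happens when F is divisible by Z (lost terms).


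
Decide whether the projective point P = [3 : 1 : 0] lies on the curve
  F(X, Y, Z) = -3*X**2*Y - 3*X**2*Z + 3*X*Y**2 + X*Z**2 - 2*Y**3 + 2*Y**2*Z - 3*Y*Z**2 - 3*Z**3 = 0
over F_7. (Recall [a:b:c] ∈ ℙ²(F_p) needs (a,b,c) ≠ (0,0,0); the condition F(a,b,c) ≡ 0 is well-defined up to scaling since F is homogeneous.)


F(3,1,0) ≡ 1 (mod 7); P is NOT on the curve.

Evaluate F(3, 1, 0) term-by-term (mod 7).
  -3*X**2*Y ↦ -3·9·1·1 = -27
  -3*X**2*Z ↦ -3·9·1·0 = 0
  3*X*Y**2 ↦ 3·3·1·1 = 9
  X*Z**2 ↦ 1·3·1·0 = 0
  -2*Y**3 ↦ -2·1·1·1 = -2
  2*Y**2*Z ↦ 2·1·1·0 = 0
  -3*Y*Z**2 ↦ -3·1·1·0 = 0
  -3*Z**3 ↦ -3·1·1·0 = 0
Sum: F(3, 1, 0) = (-27) + (0) + (9) + (0) + (-2) + (0) + (0) + (0) = -20.
Reducing mod 7: -20 ≡ 1 (mod 7).
Since F(a, b, c) ≡ 1 ≠ 0 (mod 7), P does NOT lie on the curve.


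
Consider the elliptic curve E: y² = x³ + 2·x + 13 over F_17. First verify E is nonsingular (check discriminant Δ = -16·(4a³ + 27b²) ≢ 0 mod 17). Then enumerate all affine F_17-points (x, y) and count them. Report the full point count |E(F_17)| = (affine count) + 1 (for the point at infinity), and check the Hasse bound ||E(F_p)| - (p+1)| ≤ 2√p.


Affine points = {(0, 8), (0, 9), (1, 4), (1, 13), (2, 5), (2, 12), (4, 0), (7, 8), (7, 9), (10, 8), (10, 9), (13, 3), (13, 14), (15, 1), (15, 16)}; affine count = 15; |E(F_17)| = 16.

Discriminant check: Δ ∝ 4a³ + 27b² = 4·2³ + 27·13² = 4·8 + 27·169 ≡ 5 (mod 17). Nonzero ⇒ E is nonsingular.
For each x ∈ F_17, compute rhs = x³ + 2·x + 13 mod 17, then count y ∈ F_17 with y² ≡ rhs.
  x = 0: rhs = 13, matching y values: 8, 9 (2 points).
  x = 1: rhs = 16, matching y values: 4, 13 (2 points).
  x = 2: rhs = 8, matching y values: 5, 12 (2 points).
  x = 3: rhs = 12, matching y values: none (0 points).
  x = 4: rhs = 0, matching y values: 0 (1 points).
  x = 5: rhs = 12, matching y values: none (0 points).
  x = 6: rhs = 3, matching y values: none (0 points).
  x = 7: rhs = 13, matching y values: 8, 9 (2 points).
  x = 8: rhs = 14, matching y values: none (0 points).
  x = 9: rhs = 12, matching y values: none (0 points).
  x = 10: rhs = 13, matching y values: 8, 9 (2 points).
  x = 11: rhs = 6, matching y values: none (0 points).
  x = 12: rhs = 14, matching y values: none (0 points).
  x = 13: rhs = 9, matching y values: 3, 14 (2 points).
  x = 14: rhs = 14, matching y values: none (0 points).
  x = 15: rhs = 1, matching y values: 1, 16 (2 points).
  x = 16: rhs = 10, matching y values: none (0 points).
Total affine count: 15.
Full point count |E(F_17)| = 15 + 1 = 16.
Hasse bound: |16 − (17+1)| = |-2| = 2 ≤ 2√17 ≈ 8.2462 ✓.


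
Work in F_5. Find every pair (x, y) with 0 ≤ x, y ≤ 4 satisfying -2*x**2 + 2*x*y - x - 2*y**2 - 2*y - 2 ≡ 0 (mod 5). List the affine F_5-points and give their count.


Affine F_5-points: {(1, 0)}; count = 1.

For each of the 25 pairs (x, y) ∈ F_5², evaluate f(x, y) mod 5. Record the zeros.
  x = 0: [0↦3, 1↦4, 2↦1, 3↦4, 4↦3]  zeros at y ∈ ∅
  x = 1: [0↦0, 1↦3, 2↦2, 3↦2, 4↦3]  zeros at y ∈ {0}
  x = 2: [0↦3, 1↦3, 2↦4, 3↦1, 4↦4]  zeros at y ∈ ∅
  x = 3: [0↦2, 1↦4, 2↦2, 3↦1, 4↦1]  zeros at y ∈ ∅
  x = 4: [0↦2, 1↦1, 2↦1, 3↦2, 4↦4]  zeros at y ∈ ∅
Collecting zeros: affine points = {(1, 0)}.
Total count |C(F_5)_aff| = 1.


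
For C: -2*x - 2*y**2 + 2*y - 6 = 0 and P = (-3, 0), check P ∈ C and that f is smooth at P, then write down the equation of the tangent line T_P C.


Tangent line at P: -2*x + 2*y - 6 = 0.

Step 1: f(-3, 0) = 0, so P lies on C.
Step 2: partial derivatives
  f_x(x, y) = -2, f_y(x, y) = 2 - 4*y.
  f_x(P) = -2, f_y(P) = 2 (gradient nonzero, so P is smooth).
Step 3: tangent line at P: -2·(x − -3) + 2·(y − 0) = 0.
Expanding: -2*x + 2*y - 6 = 0.


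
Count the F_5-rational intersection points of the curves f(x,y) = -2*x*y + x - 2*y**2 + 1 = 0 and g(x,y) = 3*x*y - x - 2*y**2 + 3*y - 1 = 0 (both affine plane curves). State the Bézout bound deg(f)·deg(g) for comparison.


Common zeros: {(4, 0)}; count = 1; Bézout bound = 4.

deg(f) = 2, deg(g) = 2, so Bézout bound = 4.
Scan x ∈ F_5. For each x, list the y ∈ F_5 with f(x, y) ≡ 0 and those with g(x, y) ≡ 0 (mod 5); the common zeros in that column are the intersection.
  x = 0: f ≡ 0 at y ∈ ∅; g ≡ 0 at y ∈ {1, 3}; common: ∅.
  x = 1: f ≡ 0 at y ∈ {2}; g ≡ 0 at y ∈ {4}; common: ∅.
  x = 2: f ≡ 0 at y ∈ {4}; g ≡ 0 at y ∈ ∅; common: ∅.
  x = 3: f ≡ 0 at y ∈ ∅; g ≡ 0 at y ∈ ∅; common: ∅.
  x = 4: f ≡ 0 at y ∈ {0, 1}; g ≡ 0 at y ∈ {0}; common: {0}.
Collecting: common zeros = {(4, 0)}, so the count is 1.
Comparison with the Bézout bound: 1 ≤ 4 = deg(f)·deg(g), as expected for curves with no common component (the affine F_5-count falls short of the bound because intersections may lie at infinity, over extension fields, or carry multiplicity).


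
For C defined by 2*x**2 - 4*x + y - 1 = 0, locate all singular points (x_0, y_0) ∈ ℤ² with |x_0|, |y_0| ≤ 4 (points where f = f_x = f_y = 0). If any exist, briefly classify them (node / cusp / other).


No singular points in the scanned grid; C is smooth there.

Compute partial derivatives:
  f_x = 4*x - 4.
  f_y = 1.
f_y = 1 is a nonzero constant, so f_y never vanishes: no point (x, y) can satisfy f = f_x = f_y = 0. In particular no (x, y) ∈ {−4, ..., 4}² is singular; the curve is smooth.


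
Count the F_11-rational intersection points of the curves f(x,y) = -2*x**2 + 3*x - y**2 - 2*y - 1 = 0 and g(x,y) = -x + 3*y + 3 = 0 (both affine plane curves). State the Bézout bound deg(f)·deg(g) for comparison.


Common zeros: {(0, 10), (2, 7)}; count = 2; Bézout bound = 2.

deg(f) = 2, deg(g) = 1, so Bézout bound = 2.
Scan x ∈ F_11. For each x, list the y ∈ F_11 with f(x, y) ≡ 0 and those with g(x, y) ≡ 0 (mod 11); the common zeros in that column are the intersection.
  x = 0: f ≡ 0 at y ∈ {10}; g ≡ 0 at y ∈ {10}; common: {10}.
  x = 1: f ≡ 0 at y ∈ {0, 9}; g ≡ 0 at y ∈ {3}; common: ∅.
  x = 2: f ≡ 0 at y ∈ {2, 7}; g ≡ 0 at y ∈ {7}; common: {7}.
  x = 3: f ≡ 0 at y ∈ ∅; g ≡ 0 at y ∈ {0}; common: ∅.
  x = 4: f ≡ 0 at y ∈ ∅; g ≡ 0 at y ∈ {4}; common: ∅.
  x = 5: f ≡ 0 at y ∈ {2, 7}; g ≡ 0 at y ∈ {8}; common: ∅.
  x = 6: f ≡ 0 at y ∈ {0, 9}; g ≡ 0 at y ∈ {1}; common: ∅.
  x = 7: f ≡ 0 at y ∈ {10}; g ≡ 0 at y ∈ {5}; common: ∅.
  x = 8: f ≡ 0 at y ∈ ∅; g ≡ 0 at y ∈ {9}; common: ∅.
  x = 9: f ≡ 0 at y ∈ ∅; g ≡ 0 at y ∈ {2}; common: ∅.
  x = 10: f ≡ 0 at y ∈ ∅; g ≡ 0 at y ∈ {6}; common: ∅.
Collecting: common zeros = {(0, 10), (2, 7)}, so the count is 2.
Comparison with the Bézout bound: 2 ≤ 2 = deg(f)·deg(g), as expected for curves with no common component (the bound is attained).


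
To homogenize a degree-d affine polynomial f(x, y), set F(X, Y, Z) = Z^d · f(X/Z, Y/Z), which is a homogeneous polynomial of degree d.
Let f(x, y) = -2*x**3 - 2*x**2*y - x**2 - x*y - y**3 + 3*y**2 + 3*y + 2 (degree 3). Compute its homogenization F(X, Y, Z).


F(X, Y, Z) = -2*X**3 - 2*X**2*Y - X**2*Z - X*Y*Z - Y**3 + 3*Y**2*Z + 3*Y*Z**2 + 2*Z**3

deg(f) = 3.
Substitute x = X/Z, y = Y/Z into f, then multiply by Z^3.
  monomial -2·x^3·y^0 ↦ -2·X^3·Y^0·Z^0.
  monomial -2·x^2·y^1 ↦ -2·X^2·Y^1·Z^0.
  monomial -1·x^2·y^0 ↦ -1·X^2·Y^0·Z^1.
  monomial -1·x^1·y^1 ↦ -1·X^1·Y^1·Z^1.
  monomial -1·x^0·y^3 ↦ -1·X^0·Y^3·Z^0.
  monomial 3·x^0·y^2 ↦ 3·X^0·Y^2·Z^1.
  monomial 3·x^0·y^1 ↦ 3·X^0·Y^1·Z^2.
  monomial 2·x^0·y^0 ↦ 2·X^0·Y^0·Z^3.
Collecting: F(X, Y, Z) = -2*X**3 - 2*X**2*Y - X**2*Z - X*Y*Z - Y**3 + 3*Y**2*Z + 3*Y*Z**2 + 2*Z**3.


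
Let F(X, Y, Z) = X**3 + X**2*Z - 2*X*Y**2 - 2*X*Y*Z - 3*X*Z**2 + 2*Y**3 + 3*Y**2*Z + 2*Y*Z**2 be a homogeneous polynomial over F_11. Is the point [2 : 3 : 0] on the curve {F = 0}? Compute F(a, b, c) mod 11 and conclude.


F(2,3,0) ≡ 4 (mod 11); P is NOT on the curve.

Evaluate F(2, 3, 0) term-by-term (mod 11).
  X**3 ↦ 1·8·1·1 = 8
  X**2*Z ↦ 1·4·1·0 = 0
  -2*X*Y**2 ↦ -2·2·9·1 = -36
  -2*X*Y*Z ↦ -2·2·3·0 = 0
  -3*X*Z**2 ↦ -3·2·1·0 = 0
  2*Y**3 ↦ 2·1·27·1 = 54
  3*Y**2*Z ↦ 3·1·9·0 = 0
  2*Y*Z**2 ↦ 2·1·3·0 = 0
Sum: F(2, 3, 0) = (8) + (0) + (-36) + (0) + (0) + (54) + (0) + (0) = 26.
Reducing mod 11: 26 ≡ 4 (mod 11).
Since F(a, b, c) ≡ 4 ≠ 0 (mod 11), P does NOT lie on the curve.


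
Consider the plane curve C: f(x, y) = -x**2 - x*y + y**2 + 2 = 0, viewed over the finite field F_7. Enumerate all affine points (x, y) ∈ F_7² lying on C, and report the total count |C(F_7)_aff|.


Affine F_7-points: {(1, 3), (1, 5), (3, 0), (3, 3), (4, 0), (4, 4), (6, 2), (6, 4)}; count = 8.

For each of the 49 pairs (x, y) ∈ F_7², evaluate f(x, y) mod 7. Record the zeros.
  x = 0: [0↦2, 1↦3, 2↦6, 3↦4, 4↦4, 5↦6, 6↦3]  zeros at y ∈ ∅
  x = 1: [0↦1, 1↦1, 2↦3, 3↦0, 4↦6, 5↦0, 6↦3]  zeros at y ∈ {3, 5}
  x = 2: [0↦5, 1↦4, 2↦5, 3↦1, 4↦6, 5↦6, 6↦1]  zeros at y ∈ ∅
  x = 3: [0↦0, 1↦5, 2↦5, 3↦0, 4↦4, 5↦3, 6↦4]  zeros at y ∈ {0, 3}
  x = 4: [0↦0, 1↦4, 2↦3, 3↦4, 4↦0, 5↦5, 6↦5]  zeros at y ∈ {0, 4}
  x = 5: [0↦5, 1↦1, 2↦6, 3↦6, 4↦1, 5↦5, 6↦4]  zeros at y ∈ ∅
  x = 6: [0↦1, 1↦3, 2↦0, 3↦6, 4↦0, 5↦3, 6↦1]  zeros at y ∈ {2, 4}
Collecting zeros: affine points = {(1, 3), (1, 5), (3, 0), (3, 3), (4, 0), (4, 4), (6, 2), (6, 4)}.
Total count |C(F_7)_aff| = 8.


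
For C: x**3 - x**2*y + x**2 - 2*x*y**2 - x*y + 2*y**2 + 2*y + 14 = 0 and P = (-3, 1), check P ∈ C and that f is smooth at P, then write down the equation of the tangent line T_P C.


Tangent line at P: 24*x + 12*y + 60 = 0.

Step 1: f(-3, 1) = 0, so P lies on C.
Step 2: partial derivatives
  f_x(x, y) = 3*x**2 - 2*x*y + 2*x - 2*y**2 - y, f_y(x, y) = -x**2 - 4*x*y - x + 4*y + 2.
  f_x(P) = 24, f_y(P) = 12 (gradient nonzero, so P is smooth).
Step 3: tangent line at P: 24·(x − -3) + 12·(y − 1) = 0.
Expanding: 24*x + 12*y + 60 = 0.


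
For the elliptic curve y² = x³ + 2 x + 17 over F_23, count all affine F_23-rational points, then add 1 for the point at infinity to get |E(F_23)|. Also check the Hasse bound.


Affine points = {(2, 11), (2, 12), (3, 2), (3, 21), (7, 11), (7, 12), (8, 4), (8, 19), (10, 5), (10, 18), (11, 6), (11, 17), (13, 3), (13, 20), (14, 11), (14, 12), (15, 8), (15, 15)}; affine count = 18; |E(F_23)| = 19.

Discriminant check: Δ ∝ 4a³ + 27b² = 4·2³ + 27·17² = 4·8 + 27·289 ≡ 15 (mod 23). Nonzero ⇒ E is nonsingular.
For each x ∈ F_23, compute rhs = x³ + 2·x + 17 mod 23, then count y ∈ F_23 with y² ≡ rhs.
  x = 0: rhs = 17, matching y values: none (0 points).
  x = 1: rhs = 20, matching y values: none (0 points).
  x = 2: rhs = 6, matching y values: 11, 12 (2 points).
  x = 3: rhs = 4, matching y values: 2, 21 (2 points).
  x = 4: rhs = 20, matching y values: none (0 points).
  x = 5: rhs = 14, matching y values: none (0 points).
  x = 6: rhs = 15, matching y values: none (0 points).
  x = 7: rhs = 6, matching y values: 11, 12 (2 points).
  x = 8: rhs = 16, matching y values: 4, 19 (2 points).
  x = 9: rhs = 5, matching y values: none (0 points).
  x = 10: rhs = 2, matching y values: 5, 18 (2 points).
  x = 11: rhs = 13, matching y values: 6, 17 (2 points).
  x = 12: rhs = 21, matching y values: none (0 points).
  x = 13: rhs = 9, matching y values: 3, 20 (2 points).
  x = 14: rhs = 6, matching y values: 11, 12 (2 points).
  x = 15: rhs = 18, matching y values: 8, 15 (2 points).
  x = 16: rhs = 5, matching y values: none (0 points).
  x = 17: rhs = 19, matching y values: none (0 points).
  x = 18: rhs = 20, matching y values: none (0 points).
  x = 19: rhs = 14, matching y values: none (0 points).
  x = 20: rhs = 7, matching y values: none (0 points).
  x = 21: rhs = 5, matching y values: none (0 points).
  x = 22: rhs = 14, matching y values: none (0 points).
Total affine count: 18.
Full point count |E(F_23)| = 18 + 1 = 19.
Hasse bound: |19 − (23+1)| = |-5| = 5 ≤ 2√23 ≈ 9.5917 ✓.


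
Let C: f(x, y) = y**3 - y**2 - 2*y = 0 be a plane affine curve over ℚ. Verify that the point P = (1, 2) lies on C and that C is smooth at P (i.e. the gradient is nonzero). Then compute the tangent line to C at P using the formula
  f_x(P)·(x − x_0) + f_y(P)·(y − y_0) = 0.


Tangent line at P: 6*y - 12 = 0.

Step 1: f(1, 2) = 0, so P lies on C.
Step 2: partial derivatives
  f_x(x, y) = 0, f_y(x, y) = 3*y**2 - 2*y - 2.
  f_x(P) = 0, f_y(P) = 6 (gradient nonzero, so P is smooth).
Step 3: tangent line at P: 0·(x − 1) + 6·(y − 2) = 0.
Expanding: 6*y - 12 = 0.


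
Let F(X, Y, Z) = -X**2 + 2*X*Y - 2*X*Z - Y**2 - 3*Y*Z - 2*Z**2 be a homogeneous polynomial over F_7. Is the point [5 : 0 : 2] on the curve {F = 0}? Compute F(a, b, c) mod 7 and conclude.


F(5,0,2) ≡ 3 (mod 7); P is NOT on the curve.

Evaluate F(5, 0, 2) term-by-term (mod 7).
  -X**2 ↦ -1·25·1·1 = -25
  2*X*Y ↦ 2·5·0·1 = 0
  -2*X*Z ↦ -2·5·1·2 = -20
  -Y**2 ↦ -1·1·0·1 = 0
  -3*Y*Z ↦ -3·1·0·2 = 0
  -2*Z**2 ↦ -2·1·1·4 = -8
Sum: F(5, 0, 2) = (-25) + (0) + (-20) + (0) + (0) + (-8) = -53.
Reducing mod 7: -53 ≡ 3 (mod 7).
Since F(a, b, c) ≡ 3 ≠ 0 (mod 7), P does NOT lie on the curve.


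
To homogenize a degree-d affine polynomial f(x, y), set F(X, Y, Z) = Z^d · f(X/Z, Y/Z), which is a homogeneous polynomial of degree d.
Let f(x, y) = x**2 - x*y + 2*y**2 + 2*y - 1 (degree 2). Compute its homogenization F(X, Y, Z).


F(X, Y, Z) = X**2 - X*Y + 2*Y**2 + 2*Y*Z - Z**2

deg(f) = 2.
Substitute x = X/Z, y = Y/Z into f, then multiply by Z^2.
  monomial 1·x^2·y^0 ↦ 1·X^2·Y^0·Z^0.
  monomial -1·x^1·y^1 ↦ -1·X^1·Y^1·Z^0.
  monomial 2·x^0·y^2 ↦ 2·X^0·Y^2·Z^0.
  monomial 2·x^0·y^1 ↦ 2·X^0·Y^1·Z^1.
  monomial -1·x^0·y^0 ↦ -1·X^0·Y^0·Z^2.
Collecting: F(X, Y, Z) = X**2 - X*Y + 2*Y**2 + 2*Y*Z - Z**2.


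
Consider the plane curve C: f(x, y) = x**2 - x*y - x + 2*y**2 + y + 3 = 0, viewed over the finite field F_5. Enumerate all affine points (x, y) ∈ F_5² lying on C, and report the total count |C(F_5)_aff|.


Affine F_5-points: {(1, 1), (1, 4), (2, 0), (2, 3), (4, 0), (4, 4)}; count = 6.

For each of the 25 pairs (x, y) ∈ F_5², evaluate f(x, y) mod 5. Record the zeros.
  x = 0: [0↦3, 1↦1, 2↦3, 3↦4, 4↦4]  zeros at y ∈ ∅
  x = 1: [0↦3, 1↦0, 2↦1, 3↦1, 4↦0]  zeros at y ∈ {1, 4}
  x = 2: [0↦0, 1↦1, 2↦1, 3↦0, 4↦3]  zeros at y ∈ {0, 3}
  x = 3: [0↦4, 1↦4, 2↦3, 3↦1, 4↦3]  zeros at y ∈ ∅
  x = 4: [0↦0, 1↦4, 2↦2, 3↦4, 4↦0]  zeros at y ∈ {0, 4}
Collecting zeros: affine points = {(1, 1), (1, 4), (2, 0), (2, 3), (4, 0), (4, 4)}.
Total count |C(F_5)_aff| = 6.
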